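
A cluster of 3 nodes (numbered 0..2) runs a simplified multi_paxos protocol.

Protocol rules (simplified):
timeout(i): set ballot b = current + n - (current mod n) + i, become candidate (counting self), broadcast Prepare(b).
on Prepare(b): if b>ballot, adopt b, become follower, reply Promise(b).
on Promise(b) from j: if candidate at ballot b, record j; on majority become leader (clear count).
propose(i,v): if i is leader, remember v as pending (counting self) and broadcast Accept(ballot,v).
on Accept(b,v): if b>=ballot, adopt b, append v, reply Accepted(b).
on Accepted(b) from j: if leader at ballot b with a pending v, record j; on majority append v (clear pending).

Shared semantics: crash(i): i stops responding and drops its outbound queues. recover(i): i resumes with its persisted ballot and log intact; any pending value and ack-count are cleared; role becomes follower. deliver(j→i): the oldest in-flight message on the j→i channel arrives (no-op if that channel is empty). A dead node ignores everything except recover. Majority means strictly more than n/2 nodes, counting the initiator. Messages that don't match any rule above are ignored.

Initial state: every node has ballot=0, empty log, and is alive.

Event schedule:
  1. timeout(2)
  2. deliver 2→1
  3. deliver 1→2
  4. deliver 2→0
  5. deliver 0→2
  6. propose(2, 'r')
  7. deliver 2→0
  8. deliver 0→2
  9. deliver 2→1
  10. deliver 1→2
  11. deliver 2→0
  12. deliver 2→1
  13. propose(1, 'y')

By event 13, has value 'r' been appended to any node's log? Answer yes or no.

yes

[1] timeout(2) → N2(cand b5 [-])
[2] deliver 2→1 → N1(foll b5 [-])
[3] deliver 1→2 → N2(lead b5 [-])
[4] deliver 2→0 → N0(foll b5 [-])
[5] deliver 0→2 → ∅
[6] propose(2,'r') → ∅
[7] deliver 2→0 → N0(foll b5 [r])
[8] deliver 0→2 → N2(lead b5 [r])
[9] deliver 2→1 → N1(foll b5 [r])
[10] deliver 1→2 → ∅
[11] deliver 2→0 → ∅
[12] deliver 2→1 → ∅
[13] propose(1,'y') → ∅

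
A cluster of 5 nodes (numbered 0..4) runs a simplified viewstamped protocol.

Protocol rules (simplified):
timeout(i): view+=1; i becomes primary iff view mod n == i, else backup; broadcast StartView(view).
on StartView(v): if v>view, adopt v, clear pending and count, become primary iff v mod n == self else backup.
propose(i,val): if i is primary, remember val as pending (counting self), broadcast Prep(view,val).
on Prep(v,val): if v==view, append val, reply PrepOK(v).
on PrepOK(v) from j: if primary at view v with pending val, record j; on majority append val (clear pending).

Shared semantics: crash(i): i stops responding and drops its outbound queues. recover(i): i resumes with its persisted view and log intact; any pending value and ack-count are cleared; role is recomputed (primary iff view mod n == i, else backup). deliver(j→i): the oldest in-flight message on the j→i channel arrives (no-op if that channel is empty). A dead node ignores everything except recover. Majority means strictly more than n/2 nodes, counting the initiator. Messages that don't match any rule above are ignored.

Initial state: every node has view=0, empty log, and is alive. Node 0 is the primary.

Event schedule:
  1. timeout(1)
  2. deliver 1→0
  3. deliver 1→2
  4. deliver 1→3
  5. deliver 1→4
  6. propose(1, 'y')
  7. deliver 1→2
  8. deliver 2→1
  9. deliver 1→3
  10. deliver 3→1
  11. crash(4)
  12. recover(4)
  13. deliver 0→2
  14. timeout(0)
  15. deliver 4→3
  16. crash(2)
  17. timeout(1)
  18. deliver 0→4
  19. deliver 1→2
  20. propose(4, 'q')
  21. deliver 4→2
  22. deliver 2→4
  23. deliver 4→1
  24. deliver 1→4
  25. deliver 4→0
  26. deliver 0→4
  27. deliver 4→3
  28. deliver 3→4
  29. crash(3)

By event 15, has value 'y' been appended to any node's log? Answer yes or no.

step 1 timeout(1): 1={prim,v=1,log=-}
step 2 deliver 1→0: 0={back,v=1,log=-}
step 3 deliver 1→2: 2={back,v=1,log=-}
step 4 deliver 1→3: 3={back,v=1,log=-}
step 5 deliver 1→4: 4={back,v=1,log=-}
step 6 propose(1,'y'): —
step 7 deliver 1→2: 2={back,v=1,log=y}
step 8 deliver 2→1: —
step 9 deliver 1→3: 3={back,v=1,log=y}
step 10 deliver 3→1: 1={prim,v=1,log=y}
step 11 crash(4): 4={✗back,v=1,log=-}
step 12 recover(4): 4={back,v=1,log=-}
step 13 deliver 0→2: —
step 14 timeout(0): 0={back,v=2,log=-}
step 15 deliver 4→3: —

yes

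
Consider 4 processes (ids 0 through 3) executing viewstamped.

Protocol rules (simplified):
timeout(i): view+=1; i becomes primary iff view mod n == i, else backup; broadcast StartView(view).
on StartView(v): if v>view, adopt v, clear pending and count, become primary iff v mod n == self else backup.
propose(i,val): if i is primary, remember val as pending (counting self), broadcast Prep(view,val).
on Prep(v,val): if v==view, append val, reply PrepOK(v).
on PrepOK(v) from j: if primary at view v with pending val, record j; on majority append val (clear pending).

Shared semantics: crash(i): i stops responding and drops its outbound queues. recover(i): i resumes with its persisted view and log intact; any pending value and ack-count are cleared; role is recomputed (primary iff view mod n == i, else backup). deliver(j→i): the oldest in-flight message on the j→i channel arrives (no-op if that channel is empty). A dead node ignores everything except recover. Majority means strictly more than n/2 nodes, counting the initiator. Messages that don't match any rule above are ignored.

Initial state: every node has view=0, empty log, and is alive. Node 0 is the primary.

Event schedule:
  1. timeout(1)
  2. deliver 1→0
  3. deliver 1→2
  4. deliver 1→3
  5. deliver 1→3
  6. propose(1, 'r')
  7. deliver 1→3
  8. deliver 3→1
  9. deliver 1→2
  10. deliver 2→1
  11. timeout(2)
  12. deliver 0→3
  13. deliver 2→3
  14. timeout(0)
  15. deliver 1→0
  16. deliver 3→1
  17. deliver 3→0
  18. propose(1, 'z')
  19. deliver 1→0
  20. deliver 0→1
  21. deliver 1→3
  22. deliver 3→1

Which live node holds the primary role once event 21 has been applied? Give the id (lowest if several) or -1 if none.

[1] timeout(1) → N1(prim v1 [-])
[2] deliver 1→0 → N0(back v1 [-])
[3] deliver 1→2 → N2(back v1 [-])
[4] deliver 1→3 → N3(back v1 [-])
[5] deliver 1→3 → ∅
[6] propose(1,'r') → ∅
[7] deliver 1→3 → N3(back v1 [r])
[8] deliver 3→1 → ∅
[9] deliver 1→2 → N2(back v1 [r])
[10] deliver 2→1 → N1(prim v1 [r])
[11] timeout(2) → N2(prim v2 [r])
[12] deliver 0→3 → ∅
[13] deliver 2→3 → N3(back v2 [r])
[14] timeout(0) → N0(back v2 [-])
[15] deliver 1→0 → ∅
[16] deliver 3→1 → ∅
[17] deliver 3→0 → ∅
[18] propose(1,'z') → ∅
[19] deliver 1→0 → ∅
[20] deliver 0→1 → N1(back v2 [r])
[21] deliver 1→3 → ∅

2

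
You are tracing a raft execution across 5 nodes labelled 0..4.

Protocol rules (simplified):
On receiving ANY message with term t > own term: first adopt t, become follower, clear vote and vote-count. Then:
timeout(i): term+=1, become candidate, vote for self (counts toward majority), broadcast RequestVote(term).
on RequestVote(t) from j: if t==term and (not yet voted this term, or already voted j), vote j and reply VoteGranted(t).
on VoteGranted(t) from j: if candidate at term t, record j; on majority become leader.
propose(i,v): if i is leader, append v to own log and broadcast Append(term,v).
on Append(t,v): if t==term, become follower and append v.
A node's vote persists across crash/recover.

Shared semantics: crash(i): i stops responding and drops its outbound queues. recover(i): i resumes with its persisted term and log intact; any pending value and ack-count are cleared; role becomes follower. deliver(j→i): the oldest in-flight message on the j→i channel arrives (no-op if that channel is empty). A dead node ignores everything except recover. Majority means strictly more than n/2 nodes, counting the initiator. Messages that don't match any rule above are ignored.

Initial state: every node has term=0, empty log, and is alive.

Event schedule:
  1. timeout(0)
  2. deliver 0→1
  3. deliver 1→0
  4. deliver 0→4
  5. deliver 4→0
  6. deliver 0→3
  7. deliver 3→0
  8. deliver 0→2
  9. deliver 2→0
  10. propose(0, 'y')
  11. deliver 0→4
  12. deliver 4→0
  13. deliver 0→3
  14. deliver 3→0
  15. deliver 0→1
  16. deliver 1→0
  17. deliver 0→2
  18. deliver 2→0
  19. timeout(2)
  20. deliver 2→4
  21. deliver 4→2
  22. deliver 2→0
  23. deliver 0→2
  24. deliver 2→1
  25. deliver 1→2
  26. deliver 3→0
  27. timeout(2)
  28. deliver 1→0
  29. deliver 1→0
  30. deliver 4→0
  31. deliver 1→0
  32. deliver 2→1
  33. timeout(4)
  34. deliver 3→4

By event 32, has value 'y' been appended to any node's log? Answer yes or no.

step 1 timeout(0): 0={cand,t=1,log=-}
step 2 deliver 0→1: 1={foll,t=1,log=-}
step 3 deliver 1→0: —
step 4 deliver 0→4: 4={foll,t=1,log=-}
step 5 deliver 4→0: 0={lead,t=1,log=-}
step 6 deliver 0→3: 3={foll,t=1,log=-}
step 7 deliver 3→0: —
step 8 deliver 0→2: 2={foll,t=1,log=-}
step 9 deliver 2→0: —
step 10 propose(0,'y'): 0={lead,t=1,log=y}
step 11 deliver 0→4: 4={foll,t=1,log=y}
step 12 deliver 4→0: —
step 13 deliver 0→3: 3={foll,t=1,log=y}
step 14 deliver 3→0: —
step 15 deliver 0→1: 1={foll,t=1,log=y}
step 16 deliver 1→0: —
step 17 deliver 0→2: 2={foll,t=1,log=y}
step 18 deliver 2→0: —
step 19 timeout(2): 2={cand,t=2,log=y}
step 20 deliver 2→4: 4={foll,t=2,log=y}
step 21 deliver 4→2: —
step 22 deliver 2→0: 0={foll,t=2,log=y}
step 23 deliver 0→2: 2={lead,t=2,log=y}
step 24 deliver 2→1: 1={foll,t=2,log=y}
step 25 deliver 1→2: —
step 26 deliver 3→0: —
step 27 timeout(2): 2={cand,t=3,log=y}
step 28 deliver 1→0: —
step 29 deliver 1→0: —
step 30 deliver 4→0: —
step 31 deliver 1→0: —
step 32 deliver 2→1: 1={foll,t=3,log=y}

yes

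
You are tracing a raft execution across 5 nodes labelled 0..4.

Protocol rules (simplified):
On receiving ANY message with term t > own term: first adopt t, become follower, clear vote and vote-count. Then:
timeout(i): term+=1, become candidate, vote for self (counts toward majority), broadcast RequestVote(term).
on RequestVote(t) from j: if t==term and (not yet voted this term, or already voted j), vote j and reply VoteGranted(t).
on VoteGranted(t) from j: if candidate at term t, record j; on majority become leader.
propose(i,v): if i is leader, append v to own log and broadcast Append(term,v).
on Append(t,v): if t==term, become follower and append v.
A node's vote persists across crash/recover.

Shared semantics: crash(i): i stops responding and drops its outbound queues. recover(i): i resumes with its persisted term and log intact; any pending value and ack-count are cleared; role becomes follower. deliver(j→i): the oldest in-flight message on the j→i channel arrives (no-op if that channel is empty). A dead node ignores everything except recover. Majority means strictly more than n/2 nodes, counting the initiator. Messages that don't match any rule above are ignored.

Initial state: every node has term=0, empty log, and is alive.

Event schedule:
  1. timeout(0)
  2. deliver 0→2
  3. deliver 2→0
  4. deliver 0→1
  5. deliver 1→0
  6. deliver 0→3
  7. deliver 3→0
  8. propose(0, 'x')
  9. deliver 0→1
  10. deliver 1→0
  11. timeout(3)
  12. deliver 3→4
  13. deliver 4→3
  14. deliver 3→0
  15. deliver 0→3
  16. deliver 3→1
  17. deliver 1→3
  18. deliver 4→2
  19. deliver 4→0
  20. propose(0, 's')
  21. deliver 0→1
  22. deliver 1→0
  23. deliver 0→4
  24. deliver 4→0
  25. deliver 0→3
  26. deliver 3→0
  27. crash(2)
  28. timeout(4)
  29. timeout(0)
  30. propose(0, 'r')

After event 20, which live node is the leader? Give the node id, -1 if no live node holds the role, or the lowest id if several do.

3

after 1 — timeout(0): n0:cand/t1/[-]
after 2 — deliver 0→2: n2:foll/t1/[-]
after 3 — deliver 2→0: ·
after 4 — deliver 0→1: n1:foll/t1/[-]
after 5 — deliver 1→0: n0:lead/t1/[-]
after 6 — deliver 0→3: n3:foll/t1/[-]
after 7 — deliver 3→0: ·
after 8 — propose(0,'x'): n0:lead/t1/[x]
after 9 — deliver 0→1: n1:foll/t1/[x]
after 10 — deliver 1→0: ·
after 11 — timeout(3): n3:cand/t2/[-]
after 12 — deliver 3→4: n4:foll/t2/[-]
after 13 — deliver 4→3: ·
after 14 — deliver 3→0: n0:foll/t2/[x]
after 15 — deliver 0→3: ·
after 16 — deliver 3→1: n1:foll/t2/[x]
after 17 — deliver 1→3: n3:lead/t2/[-]
after 18 — deliver 4→2: ·
after 19 — deliver 4→0: ·
after 20 — propose(0,'s'): ·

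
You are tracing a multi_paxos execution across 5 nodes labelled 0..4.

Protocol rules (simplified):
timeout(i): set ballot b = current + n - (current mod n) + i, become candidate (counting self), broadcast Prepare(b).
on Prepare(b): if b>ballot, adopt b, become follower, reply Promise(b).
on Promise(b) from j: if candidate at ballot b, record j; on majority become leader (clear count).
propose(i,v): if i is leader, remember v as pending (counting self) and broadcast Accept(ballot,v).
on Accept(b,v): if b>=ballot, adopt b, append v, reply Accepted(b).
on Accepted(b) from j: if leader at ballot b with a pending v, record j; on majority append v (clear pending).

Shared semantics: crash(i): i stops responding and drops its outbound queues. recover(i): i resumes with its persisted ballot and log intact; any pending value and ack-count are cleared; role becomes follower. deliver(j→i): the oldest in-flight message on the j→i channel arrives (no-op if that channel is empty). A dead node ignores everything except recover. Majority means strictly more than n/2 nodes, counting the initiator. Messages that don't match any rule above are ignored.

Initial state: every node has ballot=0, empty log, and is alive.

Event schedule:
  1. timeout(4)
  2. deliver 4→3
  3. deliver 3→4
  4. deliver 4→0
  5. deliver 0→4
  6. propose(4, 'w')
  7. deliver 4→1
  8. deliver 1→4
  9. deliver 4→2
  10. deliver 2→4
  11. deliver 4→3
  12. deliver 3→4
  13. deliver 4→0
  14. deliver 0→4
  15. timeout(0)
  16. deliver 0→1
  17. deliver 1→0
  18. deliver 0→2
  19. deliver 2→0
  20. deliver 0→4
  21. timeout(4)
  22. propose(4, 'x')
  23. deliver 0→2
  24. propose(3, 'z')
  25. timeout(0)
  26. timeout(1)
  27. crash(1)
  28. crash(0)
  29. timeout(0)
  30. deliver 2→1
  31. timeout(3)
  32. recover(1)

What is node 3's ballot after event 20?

9

e1 timeout(4): 4[cand,b=9,-]
e2 deliver 4→3: 3[foll,b=9,-]
e3 deliver 3→4: ·
e4 deliver 4→0: 0[foll,b=9,-]
e5 deliver 0→4: 4[lead,b=9,-]
e6 propose(4,'w'): ·
e7 deliver 4→1: 1[foll,b=9,-]
e8 deliver 1→4: ·
e9 deliver 4→2: 2[foll,b=9,-]
e10 deliver 2→4: ·
e11 deliver 4→3: 3[foll,b=9,w]
e12 deliver 3→4: ·
e13 deliver 4→0: 0[foll,b=9,w]
e14 deliver 0→4: 4[lead,b=9,w]
e15 timeout(0): 0[cand,b=10,w]
e16 deliver 0→1: 1[foll,b=10,-]
e17 deliver 1→0: ·
e18 deliver 0→2: 2[foll,b=10,-]
e19 deliver 2→0: 0[lead,b=10,w]
e20 deliver 0→4: 4[foll,b=10,w]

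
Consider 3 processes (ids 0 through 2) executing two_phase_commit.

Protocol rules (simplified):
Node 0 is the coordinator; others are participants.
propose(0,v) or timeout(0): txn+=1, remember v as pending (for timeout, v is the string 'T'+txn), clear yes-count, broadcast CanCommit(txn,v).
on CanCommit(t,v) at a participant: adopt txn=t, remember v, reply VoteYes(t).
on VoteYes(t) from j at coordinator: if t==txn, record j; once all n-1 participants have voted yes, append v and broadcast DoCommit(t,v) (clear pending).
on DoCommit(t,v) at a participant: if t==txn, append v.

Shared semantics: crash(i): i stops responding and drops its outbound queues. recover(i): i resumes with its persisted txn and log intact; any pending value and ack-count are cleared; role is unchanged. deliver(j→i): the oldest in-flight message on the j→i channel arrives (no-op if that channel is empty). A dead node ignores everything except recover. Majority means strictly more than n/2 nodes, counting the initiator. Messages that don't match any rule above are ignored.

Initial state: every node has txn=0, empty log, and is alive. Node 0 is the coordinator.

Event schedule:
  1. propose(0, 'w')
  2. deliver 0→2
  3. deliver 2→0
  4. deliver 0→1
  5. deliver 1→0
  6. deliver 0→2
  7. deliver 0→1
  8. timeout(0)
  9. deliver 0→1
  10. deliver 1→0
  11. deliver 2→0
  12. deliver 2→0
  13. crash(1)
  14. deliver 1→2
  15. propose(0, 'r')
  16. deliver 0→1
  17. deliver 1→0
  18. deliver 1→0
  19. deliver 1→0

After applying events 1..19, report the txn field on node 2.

e1 propose(0,'w'): 0[coor,t=1,-]
e2 deliver 0→2: 2[part,t=1,-]
e3 deliver 2→0: ·
e4 deliver 0→1: 1[part,t=1,-]
e5 deliver 1→0: 0[coor,t=1,w]
e6 deliver 0→2: 2[part,t=1,w]
e7 deliver 0→1: 1[part,t=1,w]
e8 timeout(0): 0[coor,t=2,w]
e9 deliver 0→1: 1[part,t=2,w]
e10 deliver 1→0: ·
e11 deliver 2→0: ·
e12 deliver 2→0: ·
e13 crash(1): 1[✗part,t=2,w]
e14 deliver 1→2: ·
e15 propose(0,'r'): 0[coor,t=3,w]
e16 deliver 0→1: ·
e17 deliver 1→0: ·
e18 deliver 1→0: ·
e19 deliver 1→0: ·

1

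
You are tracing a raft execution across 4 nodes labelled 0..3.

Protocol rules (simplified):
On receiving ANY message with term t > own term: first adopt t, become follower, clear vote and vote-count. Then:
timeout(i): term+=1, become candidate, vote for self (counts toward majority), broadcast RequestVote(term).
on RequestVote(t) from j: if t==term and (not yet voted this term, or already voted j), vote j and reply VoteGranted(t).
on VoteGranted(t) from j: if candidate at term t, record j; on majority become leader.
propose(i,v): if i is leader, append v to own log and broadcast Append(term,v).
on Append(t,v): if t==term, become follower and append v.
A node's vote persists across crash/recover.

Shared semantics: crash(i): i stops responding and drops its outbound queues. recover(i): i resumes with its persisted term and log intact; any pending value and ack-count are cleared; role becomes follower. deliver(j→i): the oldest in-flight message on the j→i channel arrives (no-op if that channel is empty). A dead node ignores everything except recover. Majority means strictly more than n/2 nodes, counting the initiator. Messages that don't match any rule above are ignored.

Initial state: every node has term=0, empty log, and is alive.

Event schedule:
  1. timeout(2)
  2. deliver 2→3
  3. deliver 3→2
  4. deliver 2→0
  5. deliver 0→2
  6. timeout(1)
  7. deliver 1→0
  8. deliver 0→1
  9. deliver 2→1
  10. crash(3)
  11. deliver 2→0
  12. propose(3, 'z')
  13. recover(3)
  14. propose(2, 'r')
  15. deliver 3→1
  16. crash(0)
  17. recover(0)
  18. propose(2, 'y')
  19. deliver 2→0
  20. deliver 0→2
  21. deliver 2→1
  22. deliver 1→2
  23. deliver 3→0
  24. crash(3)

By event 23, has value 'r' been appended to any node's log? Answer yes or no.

yes

step 1 timeout(2): 2={cand,t=1,log=-}
step 2 deliver 2→3: 3={foll,t=1,log=-}
step 3 deliver 3→2: —
step 4 deliver 2→0: 0={foll,t=1,log=-}
step 5 deliver 0→2: 2={lead,t=1,log=-}
step 6 timeout(1): 1={cand,t=1,log=-}
step 7 deliver 1→0: —
step 8 deliver 0→1: —
step 9 deliver 2→1: —
step 10 crash(3): 3={✗foll,t=1,log=-}
step 11 deliver 2→0: —
step 12 propose(3,'z'): —
step 13 recover(3): 3={foll,t=1,log=-}
step 14 propose(2,'r'): 2={lead,t=1,log=r}
step 15 deliver 3→1: —
step 16 crash(0): 0={✗foll,t=1,log=-}
step 17 recover(0): 0={foll,t=1,log=-}
step 18 propose(2,'y'): 2={lead,t=1,log=r,y}
step 19 deliver 2→0: 0={foll,t=1,log=r}
step 20 deliver 0→2: —
step 21 deliver 2→1: 1={foll,t=1,log=r}
step 22 deliver 1→2: —
step 23 deliver 3→0: —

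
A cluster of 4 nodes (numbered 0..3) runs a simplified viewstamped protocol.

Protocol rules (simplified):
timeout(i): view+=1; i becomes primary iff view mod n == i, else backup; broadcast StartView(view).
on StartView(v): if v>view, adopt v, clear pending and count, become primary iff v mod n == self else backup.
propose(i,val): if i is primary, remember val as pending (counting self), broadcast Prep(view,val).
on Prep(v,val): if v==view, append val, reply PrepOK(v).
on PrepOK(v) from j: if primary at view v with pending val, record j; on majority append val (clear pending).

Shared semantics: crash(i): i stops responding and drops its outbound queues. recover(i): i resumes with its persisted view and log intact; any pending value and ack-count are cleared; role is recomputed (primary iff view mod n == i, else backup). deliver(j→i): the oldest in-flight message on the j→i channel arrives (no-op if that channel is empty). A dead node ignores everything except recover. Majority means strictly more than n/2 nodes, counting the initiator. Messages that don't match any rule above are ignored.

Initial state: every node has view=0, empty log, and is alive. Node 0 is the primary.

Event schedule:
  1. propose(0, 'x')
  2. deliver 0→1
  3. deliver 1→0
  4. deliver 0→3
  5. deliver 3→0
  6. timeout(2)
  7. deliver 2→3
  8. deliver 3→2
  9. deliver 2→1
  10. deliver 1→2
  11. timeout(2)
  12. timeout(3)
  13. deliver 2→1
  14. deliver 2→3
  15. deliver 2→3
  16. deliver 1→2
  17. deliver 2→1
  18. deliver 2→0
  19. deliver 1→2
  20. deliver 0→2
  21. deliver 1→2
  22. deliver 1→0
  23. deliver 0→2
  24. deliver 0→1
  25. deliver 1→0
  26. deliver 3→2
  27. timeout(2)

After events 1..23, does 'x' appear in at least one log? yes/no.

[1] propose(0,'x') → ∅
[2] deliver 0→1 → N1(back v0 [x])
[3] deliver 1→0 → ∅
[4] deliver 0→3 → N3(back v0 [x])
[5] deliver 3→0 → N0(prim v0 [x])
[6] timeout(2) → N2(back v1 [-])
[7] deliver 2→3 → N3(back v1 [x])
[8] deliver 3→2 → ∅
[9] deliver 2→1 → N1(prim v1 [x])
[10] deliver 1→2 → ∅
[11] timeout(2) → N2(prim v2 [-])
[12] timeout(3) → N3(back v2 [x])
[13] deliver 2→1 → N1(back v2 [x])
[14] deliver 2→3 → ∅
[15] deliver 2→3 → ∅
[16] deliver 1→2 → ∅
[17] deliver 2→1 → ∅
[18] deliver 2→0 → N0(back v1 [x])
[19] deliver 1→2 → ∅
[20] deliver 0→2 → ∅
[21] deliver 1→2 → ∅
[22] deliver 1→0 → ∅
[23] deliver 0→2 → ∅

yes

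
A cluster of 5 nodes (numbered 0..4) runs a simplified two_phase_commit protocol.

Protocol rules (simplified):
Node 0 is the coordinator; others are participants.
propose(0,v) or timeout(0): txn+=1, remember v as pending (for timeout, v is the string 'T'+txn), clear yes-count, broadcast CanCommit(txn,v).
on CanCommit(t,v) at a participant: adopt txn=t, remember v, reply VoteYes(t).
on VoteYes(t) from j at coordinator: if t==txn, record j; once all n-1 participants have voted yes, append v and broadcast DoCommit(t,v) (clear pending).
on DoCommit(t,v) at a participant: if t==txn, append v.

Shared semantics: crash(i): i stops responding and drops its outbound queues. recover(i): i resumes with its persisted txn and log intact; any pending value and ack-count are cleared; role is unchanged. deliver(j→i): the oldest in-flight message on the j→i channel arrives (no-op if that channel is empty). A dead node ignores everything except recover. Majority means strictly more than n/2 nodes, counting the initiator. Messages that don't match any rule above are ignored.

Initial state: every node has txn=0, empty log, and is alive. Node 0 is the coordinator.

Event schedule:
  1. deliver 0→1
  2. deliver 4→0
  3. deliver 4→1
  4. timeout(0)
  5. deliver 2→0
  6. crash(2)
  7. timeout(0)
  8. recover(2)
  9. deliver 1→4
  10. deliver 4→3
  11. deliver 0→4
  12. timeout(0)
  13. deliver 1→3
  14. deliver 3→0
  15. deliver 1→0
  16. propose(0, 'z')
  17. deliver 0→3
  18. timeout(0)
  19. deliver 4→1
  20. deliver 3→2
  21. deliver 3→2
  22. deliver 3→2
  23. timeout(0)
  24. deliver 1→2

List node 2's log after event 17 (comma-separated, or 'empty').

after 1 — deliver 0→1: ·
after 2 — deliver 4→0: ·
after 3 — deliver 4→1: ·
after 4 — timeout(0): n0:coor/t1/[-]
after 5 — deliver 2→0: ·
after 6 — crash(2): n2:✗part/t0/[-]
after 7 — timeout(0): n0:coor/t2/[-]
after 8 — recover(2): n2:part/t0/[-]
after 9 — deliver 1→4: ·
after 10 — deliver 4→3: ·
after 11 — deliver 0→4: n4:part/t1/[-]
after 12 — timeout(0): n0:coor/t3/[-]
after 13 — deliver 1→3: ·
after 14 — deliver 3→0: ·
after 15 — deliver 1→0: ·
after 16 — propose(0,'z'): n0:coor/t4/[-]
after 17 — deliver 0→3: n3:part/t1/[-]

empty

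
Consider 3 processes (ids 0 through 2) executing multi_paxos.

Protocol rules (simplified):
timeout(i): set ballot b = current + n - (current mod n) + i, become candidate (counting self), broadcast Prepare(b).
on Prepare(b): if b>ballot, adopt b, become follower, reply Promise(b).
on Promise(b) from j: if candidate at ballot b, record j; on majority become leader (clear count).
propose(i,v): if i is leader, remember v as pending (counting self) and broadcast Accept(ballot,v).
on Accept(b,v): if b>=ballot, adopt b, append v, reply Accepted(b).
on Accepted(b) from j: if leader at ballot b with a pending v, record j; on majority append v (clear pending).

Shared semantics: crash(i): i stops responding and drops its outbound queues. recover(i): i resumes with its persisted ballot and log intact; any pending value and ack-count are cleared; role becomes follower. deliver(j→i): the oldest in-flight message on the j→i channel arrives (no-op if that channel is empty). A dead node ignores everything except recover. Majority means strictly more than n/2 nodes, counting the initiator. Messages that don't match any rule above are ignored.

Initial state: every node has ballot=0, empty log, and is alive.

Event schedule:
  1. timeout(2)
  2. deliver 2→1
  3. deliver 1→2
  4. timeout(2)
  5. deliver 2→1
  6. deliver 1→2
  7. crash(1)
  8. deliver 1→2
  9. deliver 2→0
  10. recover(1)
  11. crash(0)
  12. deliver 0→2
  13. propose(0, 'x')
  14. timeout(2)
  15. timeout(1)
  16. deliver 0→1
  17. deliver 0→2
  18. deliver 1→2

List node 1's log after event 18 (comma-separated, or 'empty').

empty

step 1 timeout(2): 2={cand,b=5,log=-}
step 2 deliver 2→1: 1={foll,b=5,log=-}
step 3 deliver 1→2: 2={lead,b=5,log=-}
step 4 timeout(2): 2={cand,b=8,log=-}
step 5 deliver 2→1: 1={foll,b=8,log=-}
step 6 deliver 1→2: 2={lead,b=8,log=-}
step 7 crash(1): 1={✗foll,b=8,log=-}
step 8 deliver 1→2: —
step 9 deliver 2→0: 0={foll,b=5,log=-}
step 10 recover(1): 1={foll,b=8,log=-}
step 11 crash(0): 0={✗foll,b=5,log=-}
step 12 deliver 0→2: —
step 13 propose(0,'x'): —
step 14 timeout(2): 2={cand,b=11,log=-}
step 15 timeout(1): 1={cand,b=10,log=-}
step 16 deliver 0→1: —
step 17 deliver 0→2: —
step 18 deliver 1→2: —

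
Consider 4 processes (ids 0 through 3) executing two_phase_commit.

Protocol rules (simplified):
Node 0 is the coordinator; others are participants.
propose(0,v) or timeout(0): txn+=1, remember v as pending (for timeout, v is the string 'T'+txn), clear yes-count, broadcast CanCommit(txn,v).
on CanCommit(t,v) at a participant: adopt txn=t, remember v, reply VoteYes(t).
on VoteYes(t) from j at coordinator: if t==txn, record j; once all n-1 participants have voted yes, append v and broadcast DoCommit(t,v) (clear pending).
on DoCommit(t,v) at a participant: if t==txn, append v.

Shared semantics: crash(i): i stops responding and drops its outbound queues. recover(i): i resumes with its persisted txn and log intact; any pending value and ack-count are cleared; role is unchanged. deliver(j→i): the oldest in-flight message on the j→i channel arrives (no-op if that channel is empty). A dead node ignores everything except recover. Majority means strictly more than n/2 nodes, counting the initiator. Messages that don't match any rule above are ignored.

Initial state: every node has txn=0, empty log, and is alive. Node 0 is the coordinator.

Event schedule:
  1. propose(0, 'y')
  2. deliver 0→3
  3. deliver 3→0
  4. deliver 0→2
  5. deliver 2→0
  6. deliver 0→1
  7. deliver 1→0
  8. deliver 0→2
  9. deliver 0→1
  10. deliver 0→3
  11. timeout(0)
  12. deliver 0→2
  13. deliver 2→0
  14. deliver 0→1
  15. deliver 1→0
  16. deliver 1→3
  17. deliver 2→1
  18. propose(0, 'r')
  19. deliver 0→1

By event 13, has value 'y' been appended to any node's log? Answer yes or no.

yes

e1 propose(0,'y'): 0[coor,t=1,-]
e2 deliver 0→3: 3[part,t=1,-]
e3 deliver 3→0: ·
e4 deliver 0→2: 2[part,t=1,-]
e5 deliver 2→0: ·
e6 deliver 0→1: 1[part,t=1,-]
e7 deliver 1→0: 0[coor,t=1,y]
e8 deliver 0→2: 2[part,t=1,y]
e9 deliver 0→1: 1[part,t=1,y]
e10 deliver 0→3: 3[part,t=1,y]
e11 timeout(0): 0[coor,t=2,y]
e12 deliver 0→2: 2[part,t=2,y]
e13 deliver 2→0: ·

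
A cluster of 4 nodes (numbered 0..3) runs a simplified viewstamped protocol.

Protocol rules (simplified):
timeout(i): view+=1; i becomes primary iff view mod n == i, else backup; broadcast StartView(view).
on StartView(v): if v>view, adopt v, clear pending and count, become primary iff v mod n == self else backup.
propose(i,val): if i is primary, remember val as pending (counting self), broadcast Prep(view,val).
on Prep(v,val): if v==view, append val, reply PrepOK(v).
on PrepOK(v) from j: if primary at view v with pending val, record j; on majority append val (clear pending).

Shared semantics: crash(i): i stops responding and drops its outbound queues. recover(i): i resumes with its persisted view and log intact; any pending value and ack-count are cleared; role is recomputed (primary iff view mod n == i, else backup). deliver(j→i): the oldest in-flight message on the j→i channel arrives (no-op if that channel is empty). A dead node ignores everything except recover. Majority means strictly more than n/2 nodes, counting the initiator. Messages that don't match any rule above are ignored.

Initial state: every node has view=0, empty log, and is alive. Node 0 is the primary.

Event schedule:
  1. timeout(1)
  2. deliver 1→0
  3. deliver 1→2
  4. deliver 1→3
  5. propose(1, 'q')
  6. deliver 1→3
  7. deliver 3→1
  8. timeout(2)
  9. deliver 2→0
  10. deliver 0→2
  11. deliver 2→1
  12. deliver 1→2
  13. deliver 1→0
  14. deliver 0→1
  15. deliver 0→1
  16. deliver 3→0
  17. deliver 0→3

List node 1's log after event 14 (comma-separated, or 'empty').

after 1 — timeout(1): n1:prim/v1/[-]
after 2 — deliver 1→0: n0:back/v1/[-]
after 3 — deliver 1→2: n2:back/v1/[-]
after 4 — deliver 1→3: n3:back/v1/[-]
after 5 — propose(1,'q'): ·
after 6 — deliver 1→3: n3:back/v1/[q]
after 7 — deliver 3→1: ·
after 8 — timeout(2): n2:prim/v2/[-]
after 9 — deliver 2→0: n0:back/v2/[-]
after 10 — deliver 0→2: ·
after 11 — deliver 2→1: n1:back/v2/[-]
after 12 — deliver 1→2: ·
after 13 — deliver 1→0: ·
after 14 — deliver 0→1: ·

empty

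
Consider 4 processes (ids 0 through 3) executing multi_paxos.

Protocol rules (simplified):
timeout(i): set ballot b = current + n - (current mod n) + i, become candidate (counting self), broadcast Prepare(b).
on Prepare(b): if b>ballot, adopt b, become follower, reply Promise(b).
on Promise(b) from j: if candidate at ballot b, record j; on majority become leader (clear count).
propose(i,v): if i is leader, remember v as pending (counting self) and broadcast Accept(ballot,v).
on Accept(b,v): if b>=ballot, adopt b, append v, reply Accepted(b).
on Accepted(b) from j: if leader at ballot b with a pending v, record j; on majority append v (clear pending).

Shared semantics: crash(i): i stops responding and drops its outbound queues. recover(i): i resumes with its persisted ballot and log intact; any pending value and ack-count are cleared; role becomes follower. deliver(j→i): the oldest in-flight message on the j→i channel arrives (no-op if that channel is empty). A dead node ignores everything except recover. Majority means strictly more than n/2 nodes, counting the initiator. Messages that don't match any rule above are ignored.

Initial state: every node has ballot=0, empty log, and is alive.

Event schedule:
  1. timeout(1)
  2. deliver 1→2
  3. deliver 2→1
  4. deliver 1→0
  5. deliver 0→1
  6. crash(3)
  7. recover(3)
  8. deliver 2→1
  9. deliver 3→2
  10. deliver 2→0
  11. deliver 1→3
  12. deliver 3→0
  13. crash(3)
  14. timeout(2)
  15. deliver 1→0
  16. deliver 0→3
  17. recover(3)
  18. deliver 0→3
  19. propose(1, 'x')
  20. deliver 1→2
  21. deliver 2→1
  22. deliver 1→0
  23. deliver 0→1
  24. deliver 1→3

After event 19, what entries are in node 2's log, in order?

empty

1. timeout(1):  <1:cand b5 ->
2. deliver 1→2:  <2:foll b5 ->
3. deliver 2→1:  nop
4. deliver 1→0:  <0:foll b5 ->
5. deliver 0→1:  <1:lead b5 ->
6. crash(3):  <3:✗foll b0 ->
7. recover(3):  <3:foll b0 ->
8. deliver 2→1:  nop
9. deliver 3→2:  nop
10. deliver 2→0:  nop
11. deliver 1→3:  <3:foll b5 ->
12. deliver 3→0:  nop
13. crash(3):  <3:✗foll b5 ->
14. timeout(2):  <2:cand b10 ->
15. deliver 1→0:  nop
16. deliver 0→3:  nop
17. recover(3):  <3:foll b5 ->
18. deliver 0→3:  nop
19. propose(1,'x'):  nop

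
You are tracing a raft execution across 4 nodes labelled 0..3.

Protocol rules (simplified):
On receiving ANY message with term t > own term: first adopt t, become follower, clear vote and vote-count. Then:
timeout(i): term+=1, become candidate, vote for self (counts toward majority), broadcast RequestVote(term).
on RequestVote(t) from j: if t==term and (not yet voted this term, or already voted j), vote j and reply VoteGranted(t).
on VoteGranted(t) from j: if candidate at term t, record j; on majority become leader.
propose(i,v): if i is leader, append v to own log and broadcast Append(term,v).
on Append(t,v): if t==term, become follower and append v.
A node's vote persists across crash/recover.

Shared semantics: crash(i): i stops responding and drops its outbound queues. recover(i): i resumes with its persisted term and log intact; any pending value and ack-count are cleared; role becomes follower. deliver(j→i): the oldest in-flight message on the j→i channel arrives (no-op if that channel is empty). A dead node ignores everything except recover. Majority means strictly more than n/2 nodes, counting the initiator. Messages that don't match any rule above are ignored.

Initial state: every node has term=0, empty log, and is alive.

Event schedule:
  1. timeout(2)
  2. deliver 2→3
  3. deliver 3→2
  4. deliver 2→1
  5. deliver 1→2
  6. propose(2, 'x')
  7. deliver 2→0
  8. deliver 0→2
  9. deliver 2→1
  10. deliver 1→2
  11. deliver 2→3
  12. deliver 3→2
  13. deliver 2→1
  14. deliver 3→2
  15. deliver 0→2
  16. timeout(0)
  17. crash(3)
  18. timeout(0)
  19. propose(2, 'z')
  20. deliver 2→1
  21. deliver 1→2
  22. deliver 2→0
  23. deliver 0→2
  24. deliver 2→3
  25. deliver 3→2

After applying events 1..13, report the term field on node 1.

step 1 timeout(2): 2={cand,t=1,log=-}
step 2 deliver 2→3: 3={foll,t=1,log=-}
step 3 deliver 3→2: —
step 4 deliver 2→1: 1={foll,t=1,log=-}
step 5 deliver 1→2: 2={lead,t=1,log=-}
step 6 propose(2,'x'): 2={lead,t=1,log=x}
step 7 deliver 2→0: 0={foll,t=1,log=-}
step 8 deliver 0→2: —
step 9 deliver 2→1: 1={foll,t=1,log=x}
step 10 deliver 1→2: —
step 11 deliver 2→3: 3={foll,t=1,log=x}
step 12 deliver 3→2: —
step 13 deliver 2→1: —

1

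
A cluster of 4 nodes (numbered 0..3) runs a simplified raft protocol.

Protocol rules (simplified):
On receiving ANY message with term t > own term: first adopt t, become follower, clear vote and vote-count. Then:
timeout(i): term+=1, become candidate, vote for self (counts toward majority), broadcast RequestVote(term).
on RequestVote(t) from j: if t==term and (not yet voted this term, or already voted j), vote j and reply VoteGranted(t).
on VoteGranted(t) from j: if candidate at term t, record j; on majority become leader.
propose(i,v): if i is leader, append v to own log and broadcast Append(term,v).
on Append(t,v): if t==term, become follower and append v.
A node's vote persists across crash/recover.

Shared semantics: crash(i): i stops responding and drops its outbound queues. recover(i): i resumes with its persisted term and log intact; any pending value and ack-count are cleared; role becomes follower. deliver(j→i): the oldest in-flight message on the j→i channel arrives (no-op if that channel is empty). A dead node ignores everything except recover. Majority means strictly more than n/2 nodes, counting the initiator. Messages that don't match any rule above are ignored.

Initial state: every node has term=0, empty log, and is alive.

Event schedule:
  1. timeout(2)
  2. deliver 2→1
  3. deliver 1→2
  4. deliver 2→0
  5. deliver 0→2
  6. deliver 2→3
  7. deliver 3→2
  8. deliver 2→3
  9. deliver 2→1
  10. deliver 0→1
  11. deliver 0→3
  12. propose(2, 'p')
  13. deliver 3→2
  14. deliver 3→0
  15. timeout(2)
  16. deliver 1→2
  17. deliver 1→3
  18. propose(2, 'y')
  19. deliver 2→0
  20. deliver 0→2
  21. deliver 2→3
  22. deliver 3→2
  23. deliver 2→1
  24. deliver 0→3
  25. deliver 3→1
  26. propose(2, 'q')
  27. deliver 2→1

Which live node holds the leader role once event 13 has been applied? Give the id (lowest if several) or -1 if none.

1. timeout(2):  <2:cand t1 ->
2. deliver 2→1:  <1:foll t1 ->
3. deliver 1→2:  nop
4. deliver 2→0:  <0:foll t1 ->
5. deliver 0→2:  <2:lead t1 ->
6. deliver 2→3:  <3:foll t1 ->
7. deliver 3→2:  nop
8. deliver 2→3:  nop
9. deliver 2→1:  nop
10. deliver 0→1:  nop
11. deliver 0→3:  nop
12. propose(2,'p'):  <2:lead t1 p>
13. deliver 3→2:  nop

2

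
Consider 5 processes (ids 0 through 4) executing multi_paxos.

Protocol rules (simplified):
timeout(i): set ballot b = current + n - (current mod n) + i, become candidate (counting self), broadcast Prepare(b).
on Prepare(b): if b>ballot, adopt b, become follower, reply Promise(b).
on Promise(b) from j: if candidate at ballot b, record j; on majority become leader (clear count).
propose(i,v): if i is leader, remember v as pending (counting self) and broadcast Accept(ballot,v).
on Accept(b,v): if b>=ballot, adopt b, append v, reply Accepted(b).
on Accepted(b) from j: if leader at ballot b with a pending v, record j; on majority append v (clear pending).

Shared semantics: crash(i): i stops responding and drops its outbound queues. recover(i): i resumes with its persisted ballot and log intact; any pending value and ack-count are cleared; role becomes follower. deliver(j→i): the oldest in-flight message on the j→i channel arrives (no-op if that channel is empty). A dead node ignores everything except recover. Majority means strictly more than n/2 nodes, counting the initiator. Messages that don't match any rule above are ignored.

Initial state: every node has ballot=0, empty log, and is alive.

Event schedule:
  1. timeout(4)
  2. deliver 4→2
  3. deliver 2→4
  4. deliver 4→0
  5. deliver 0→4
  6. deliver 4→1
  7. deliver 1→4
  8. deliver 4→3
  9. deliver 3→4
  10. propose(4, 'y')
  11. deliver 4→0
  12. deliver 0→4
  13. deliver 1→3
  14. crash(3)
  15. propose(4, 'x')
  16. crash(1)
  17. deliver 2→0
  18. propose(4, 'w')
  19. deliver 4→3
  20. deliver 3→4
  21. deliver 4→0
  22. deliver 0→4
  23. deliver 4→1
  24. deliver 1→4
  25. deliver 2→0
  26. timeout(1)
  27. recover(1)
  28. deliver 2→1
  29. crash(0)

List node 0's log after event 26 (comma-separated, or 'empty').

y,x

e1 timeout(4): 4[cand,b=9,-]
e2 deliver 4→2: 2[foll,b=9,-]
e3 deliver 2→4: ·
e4 deliver 4→0: 0[foll,b=9,-]
e5 deliver 0→4: 4[lead,b=9,-]
e6 deliver 4→1: 1[foll,b=9,-]
e7 deliver 1→4: ·
e8 deliver 4→3: 3[foll,b=9,-]
e9 deliver 3→4: ·
e10 propose(4,'y'): ·
e11 deliver 4→0: 0[foll,b=9,y]
e12 deliver 0→4: ·
e13 deliver 1→3: ·
e14 crash(3): 3[✗foll,b=9,-]
e15 propose(4,'x'): ·
e16 crash(1): 1[✗foll,b=9,-]
e17 deliver 2→0: ·
e18 propose(4,'w'): ·
e19 deliver 4→3: ·
e20 deliver 3→4: ·
e21 deliver 4→0: 0[foll,b=9,y,x]
e22 deliver 0→4: ·
e23 deliver 4→1: ·
e24 deliver 1→4: ·
e25 deliver 2→0: ·
e26 timeout(1): ·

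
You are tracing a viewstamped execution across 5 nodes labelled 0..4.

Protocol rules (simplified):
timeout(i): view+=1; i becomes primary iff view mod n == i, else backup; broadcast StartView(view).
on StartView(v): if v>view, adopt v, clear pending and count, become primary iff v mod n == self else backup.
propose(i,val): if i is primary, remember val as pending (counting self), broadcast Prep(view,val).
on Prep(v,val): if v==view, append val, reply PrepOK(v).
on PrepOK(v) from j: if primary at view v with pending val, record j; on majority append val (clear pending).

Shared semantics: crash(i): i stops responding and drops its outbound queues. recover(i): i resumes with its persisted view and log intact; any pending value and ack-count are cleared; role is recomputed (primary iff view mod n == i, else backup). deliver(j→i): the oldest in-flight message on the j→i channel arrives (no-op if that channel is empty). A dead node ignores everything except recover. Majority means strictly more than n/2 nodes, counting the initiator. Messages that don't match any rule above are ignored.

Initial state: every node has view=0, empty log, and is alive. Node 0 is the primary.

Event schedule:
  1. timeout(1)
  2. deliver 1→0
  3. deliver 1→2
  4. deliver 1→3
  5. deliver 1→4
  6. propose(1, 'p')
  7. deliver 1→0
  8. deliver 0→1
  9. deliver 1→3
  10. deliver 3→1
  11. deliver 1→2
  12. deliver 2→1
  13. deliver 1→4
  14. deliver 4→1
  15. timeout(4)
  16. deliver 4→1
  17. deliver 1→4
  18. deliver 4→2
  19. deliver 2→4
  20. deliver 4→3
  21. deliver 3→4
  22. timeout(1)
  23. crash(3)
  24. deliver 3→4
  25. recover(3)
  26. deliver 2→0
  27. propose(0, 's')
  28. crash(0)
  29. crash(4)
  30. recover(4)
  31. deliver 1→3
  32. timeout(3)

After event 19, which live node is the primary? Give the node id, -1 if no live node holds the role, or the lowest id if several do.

e1 timeout(1): 1[prim,v=1,-]
e2 deliver 1→0: 0[back,v=1,-]
e3 deliver 1→2: 2[back,v=1,-]
e4 deliver 1→3: 3[back,v=1,-]
e5 deliver 1→4: 4[back,v=1,-]
e6 propose(1,'p'): ·
e7 deliver 1→0: 0[back,v=1,p]
e8 deliver 0→1: ·
e9 deliver 1→3: 3[back,v=1,p]
e10 deliver 3→1: 1[prim,v=1,p]
e11 deliver 1→2: 2[back,v=1,p]
e12 deliver 2→1: ·
e13 deliver 1→4: 4[back,v=1,p]
e14 deliver 4→1: ·
e15 timeout(4): 4[back,v=2,p]
e16 deliver 4→1: 1[back,v=2,p]
e17 deliver 1→4: ·
e18 deliver 4→2: 2[prim,v=2,p]
e19 deliver 2→4: ·

2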